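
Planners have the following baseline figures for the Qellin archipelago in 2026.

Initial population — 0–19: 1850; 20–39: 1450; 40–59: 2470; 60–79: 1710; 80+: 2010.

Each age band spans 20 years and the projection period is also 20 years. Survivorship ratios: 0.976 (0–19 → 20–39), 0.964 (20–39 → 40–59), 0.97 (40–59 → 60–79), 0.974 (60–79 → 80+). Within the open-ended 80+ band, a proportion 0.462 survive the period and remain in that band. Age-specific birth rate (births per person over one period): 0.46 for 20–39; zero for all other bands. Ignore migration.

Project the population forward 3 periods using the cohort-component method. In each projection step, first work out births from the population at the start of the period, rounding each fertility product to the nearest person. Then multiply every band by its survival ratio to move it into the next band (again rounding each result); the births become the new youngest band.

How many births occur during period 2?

— Period 1 —
Births: 1450 × 0.46 = 667
20–39: 1850 × 0.976 = 1806
40–59: 1450 × 0.964 = 1398
60–79: 2470 × 0.97 = 2396
80+: 1710 × 0.974 + 2010 × 0.462 = 1666 + 929 = 2595
Giving 667 / 1806 / 1398 / 2396 / 2595.
— Period 2 —
Births: 1806 × 0.46 = 831
20–39: 667 × 0.976 = 651
40–59: 1806 × 0.964 = 1741
60–79: 1398 × 0.97 = 1356
80+: 2396 × 0.974 + 2595 × 0.462 = 2334 + 1199 = 3533
Giving 831 / 651 / 1741 / 1356 / 3533.

831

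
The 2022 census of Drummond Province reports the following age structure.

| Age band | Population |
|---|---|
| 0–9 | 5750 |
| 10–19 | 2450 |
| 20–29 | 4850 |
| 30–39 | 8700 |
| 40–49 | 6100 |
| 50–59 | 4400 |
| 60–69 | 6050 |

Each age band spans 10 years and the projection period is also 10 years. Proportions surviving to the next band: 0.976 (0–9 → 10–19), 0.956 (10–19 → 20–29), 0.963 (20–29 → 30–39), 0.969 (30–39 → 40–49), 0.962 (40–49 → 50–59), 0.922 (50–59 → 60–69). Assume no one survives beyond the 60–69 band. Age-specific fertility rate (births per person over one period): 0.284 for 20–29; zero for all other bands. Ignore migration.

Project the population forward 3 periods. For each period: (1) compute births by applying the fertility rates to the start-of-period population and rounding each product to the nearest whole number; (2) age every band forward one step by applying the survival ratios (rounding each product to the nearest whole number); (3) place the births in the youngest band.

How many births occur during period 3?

Numbering the groups 1..7 from youngest to oldest:
— Period 1 —
Births: 4850 × 0.284 = 1377
Group 2: 5750 × 0.976 = 5612
Group 3: 2450 × 0.956 = 2342
Group 4: 4850 × 0.963 = 4671
Group 5: 8700 × 0.969 = 8430
Group 6: 6100 × 0.962 = 5868
Group 7: 4400 × 0.922 = 4057
Population now: 0–9=1377, 10–19=5612, 20–29=2342, 30–39=4671, 40–49=8430, 50–59=5868, 60–69=4057
— Period 2 —
Births: 2342 × 0.284 = 665
Group 2: 1377 × 0.976 = 1344
Group 3: 5612 × 0.956 = 5365
Group 4: 2342 × 0.963 = 2255
Group 5: 4671 × 0.969 = 4526
Group 6: 8430 × 0.962 = 8110
Group 7: 5868 × 0.922 = 5410
Population now: 0–9=665, 10–19=1344, 20–29=5365, 30–39=2255, 40–49=4526, 50–59=8110, 60–69=5410
— Period 3 —
Births: 5365 × 0.284 = 1524
Group 2: 665 × 0.976 = 649
Group 3: 1344 × 0.956 = 1285
Group 4: 5365 × 0.963 = 5166
Group 5: 2255 × 0.969 = 2185
Group 6: 4526 × 0.962 = 4354
Group 7: 8110 × 0.922 = 7477
Population now: 0–9=1524, 10–19=649, 20–29=1285, 30–39=5166, 40–49=2185, 50–59=4354, 60–69=7477

1524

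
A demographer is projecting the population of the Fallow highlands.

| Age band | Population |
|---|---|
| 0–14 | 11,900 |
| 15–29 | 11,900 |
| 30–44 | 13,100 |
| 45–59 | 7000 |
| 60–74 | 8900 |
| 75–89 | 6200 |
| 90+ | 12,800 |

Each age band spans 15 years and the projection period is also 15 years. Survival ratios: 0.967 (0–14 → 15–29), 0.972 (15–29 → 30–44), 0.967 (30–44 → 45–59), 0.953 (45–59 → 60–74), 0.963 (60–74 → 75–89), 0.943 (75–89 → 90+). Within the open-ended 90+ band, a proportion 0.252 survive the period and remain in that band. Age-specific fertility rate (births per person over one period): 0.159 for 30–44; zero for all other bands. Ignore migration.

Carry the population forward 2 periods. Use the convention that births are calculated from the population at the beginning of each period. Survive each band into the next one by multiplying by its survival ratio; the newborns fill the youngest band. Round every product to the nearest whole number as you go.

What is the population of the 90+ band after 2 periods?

Call the bands 1 to 7, youngest first.
After projecting period 1:
Births: 13100 × 0.159 = 2083
Band 2: 11900 × 0.967 = 11507
Band 3: 11900 × 0.972 = 11567
Band 4: 13100 × 0.967 = 12668
Band 5: 7000 × 0.953 = 6671
Band 6: 8900 × 0.963 = 8571
Band 7: 6200 × 0.943 + 12800 × 0.252 = 5847 + 3226 = 9073
→ [2083, 11507, 11567, 12668, 6671, 8571, 9073]
After projecting period 2:
Births: 11567 × 0.159 = 1839
Band 2: 2083 × 0.967 = 2014
Band 3: 11507 × 0.972 = 11185
Band 4: 11567 × 0.967 = 11185
Band 5: 12668 × 0.953 = 12073
Band 6: 6671 × 0.963 = 6424
Band 7: 8571 × 0.943 + 9073 × 0.252 = 8082 + 2286 = 10368
→ [1839, 2014, 11185, 11185, 12073, 6424, 10368]

10368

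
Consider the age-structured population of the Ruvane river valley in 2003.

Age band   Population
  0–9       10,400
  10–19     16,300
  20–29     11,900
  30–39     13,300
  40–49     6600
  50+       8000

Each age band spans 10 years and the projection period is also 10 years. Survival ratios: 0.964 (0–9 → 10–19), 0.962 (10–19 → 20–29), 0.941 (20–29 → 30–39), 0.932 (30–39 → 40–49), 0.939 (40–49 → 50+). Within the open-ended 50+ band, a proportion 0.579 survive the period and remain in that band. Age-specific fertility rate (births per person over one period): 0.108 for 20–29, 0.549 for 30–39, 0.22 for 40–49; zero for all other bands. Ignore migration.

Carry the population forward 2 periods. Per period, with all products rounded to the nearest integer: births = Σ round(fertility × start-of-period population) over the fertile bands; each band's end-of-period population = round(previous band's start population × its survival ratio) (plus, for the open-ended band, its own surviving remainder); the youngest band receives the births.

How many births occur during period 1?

10039

Let group 1 be 0–9 through group 6 = 50+.
[period 1]
Births: 11900 * 0.108 = 1285 ; 13300 * 0.549 = 7302 ; 6600 * 0.22 = 1452 ⇒ total 10039
Group 2: 10400 * 0.964 = 10026
Group 3: 16300 * 0.962 = 15681
Group 4: 11900 * 0.941 = 11198
Group 5: 13300 * 0.932 = 12396
Group 6: 6600 * 0.939 + 8000 * 0.579 = 6197 + 4632 = 10829
Population now: 0–9=10039, 10–19=10026, 20–29=15681, 30–39=11198, 40–49=12396, 50+=10829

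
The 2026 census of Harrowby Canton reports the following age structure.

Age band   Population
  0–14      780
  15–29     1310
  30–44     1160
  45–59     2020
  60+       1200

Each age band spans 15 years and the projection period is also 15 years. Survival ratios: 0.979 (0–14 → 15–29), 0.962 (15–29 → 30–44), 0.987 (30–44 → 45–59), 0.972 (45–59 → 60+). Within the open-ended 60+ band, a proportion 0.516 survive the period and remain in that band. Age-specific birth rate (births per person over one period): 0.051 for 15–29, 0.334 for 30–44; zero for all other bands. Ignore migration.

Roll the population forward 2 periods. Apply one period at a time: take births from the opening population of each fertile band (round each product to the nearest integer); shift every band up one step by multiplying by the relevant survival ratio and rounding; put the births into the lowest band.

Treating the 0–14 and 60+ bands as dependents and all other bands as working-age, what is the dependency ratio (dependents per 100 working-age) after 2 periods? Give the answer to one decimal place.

Call the bands 1 to 5, youngest first.
After projecting period 1:
Births: 1310 × 0.051 = 67  |  1160 × 0.334 = 387 → 454
Band 2: 780 × 0.979 = 764
Band 3: 1310 × 0.962 = 1260
Band 4: 1160 × 0.987 = 1145
Band 5: 2020 × 0.972 + 1200 × 0.516 = 1963 + 619 = 2582
End of period: [454, 764, 1260, 1145, 2582]
After projecting period 2:
Births: 764 × 0.051 = 39  |  1260 × 0.334 = 421 → 460
Band 2: 454 × 0.979 = 444
Band 3: 764 × 0.962 = 735
Band 4: 1260 × 0.987 = 1244
Band 5: 1145 × 0.972 + 2582 × 0.516 = 1113 + 1332 = 2445
End of period: [460, 444, 735, 1244, 2445]
Dependents (band 0–14 + band 60+) = 460 + 2445 = 2905; working-age = 2423; ratio = 2905/2423 × 100 = 119.9

119.9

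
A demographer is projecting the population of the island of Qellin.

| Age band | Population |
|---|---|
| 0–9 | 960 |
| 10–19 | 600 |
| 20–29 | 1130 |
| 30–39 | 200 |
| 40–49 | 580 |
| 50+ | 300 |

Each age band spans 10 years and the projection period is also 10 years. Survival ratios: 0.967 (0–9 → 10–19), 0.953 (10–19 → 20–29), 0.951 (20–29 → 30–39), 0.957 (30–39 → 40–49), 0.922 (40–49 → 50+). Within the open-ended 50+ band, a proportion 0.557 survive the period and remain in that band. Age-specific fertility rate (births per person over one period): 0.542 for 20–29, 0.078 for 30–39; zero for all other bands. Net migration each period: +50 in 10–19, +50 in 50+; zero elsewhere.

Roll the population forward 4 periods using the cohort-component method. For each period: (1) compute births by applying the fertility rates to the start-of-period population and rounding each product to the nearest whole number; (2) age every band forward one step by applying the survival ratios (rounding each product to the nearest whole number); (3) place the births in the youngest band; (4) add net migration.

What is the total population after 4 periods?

Let group 1 be 0–9 through group 6 = 50+.
Period 1:
Births: 1130 × 0.542 = 612  |  200 × 0.078 = 16 → total 628
Group 2: 960 × 0.967 = 928
Group 3: 600 × 0.953 = 572
Group 4: 1130 × 0.951 = 1075
Group 5: 200 × 0.957 = 191
Group 6: 580 × 0.922 + 300 × 0.557 = 535 + 167 = 702
Net migration: Group 2 + 50 → 978; Group 6 + 50 → 752
→ [628, 978, 572, 1075, 191, 752]
Period 2:
Births: 572 × 0.542 = 310  |  1075 × 0.078 = 84 → total 394
Group 2: 628 × 0.967 = 607
Group 3: 978 × 0.953 = 932
Group 4: 572 × 0.951 = 544
Group 5: 1075 × 0.957 = 1029
Group 6: 191 × 0.922 + 752 × 0.557 = 176 + 419 = 595
Net migration: Group 2 + 50 → 657; Group 6 + 50 → 645
→ [394, 657, 932, 544, 1029, 645]
Period 3:
Births: 932 × 0.542 = 505  |  544 × 0.078 = 42 → total 547
Group 2: 394 × 0.967 = 381
Group 3: 657 × 0.953 = 626
Group 4: 932 × 0.951 = 886
Group 5: 544 × 0.957 = 521
Group 6: 1029 × 0.922 + 645 × 0.557 = 949 + 359 = 1308
Net migration: Group 2 + 50 → 431; Group 6 + 50 → 1358
→ [547, 431, 626, 886, 521, 1358]
Period 4:
Births: 626 × 0.542 = 339  |  886 × 0.078 = 69 → total 408
Group 2: 547 × 0.967 = 529
Group 3: 431 × 0.953 = 411
Group 4: 626 × 0.951 = 595
Group 5: 886 × 0.957 = 848
Group 6: 521 × 0.922 + 1358 × 0.557 = 480 + 756 = 1236
Net migration: Group 2 + 50 → 579; Group 6 + 50 → 1286
→ [408, 579, 411, 595, 848, 1286]
Total after period 4: 408 + 579 + 411 + 595 + 848 + 1286 = 4127

4127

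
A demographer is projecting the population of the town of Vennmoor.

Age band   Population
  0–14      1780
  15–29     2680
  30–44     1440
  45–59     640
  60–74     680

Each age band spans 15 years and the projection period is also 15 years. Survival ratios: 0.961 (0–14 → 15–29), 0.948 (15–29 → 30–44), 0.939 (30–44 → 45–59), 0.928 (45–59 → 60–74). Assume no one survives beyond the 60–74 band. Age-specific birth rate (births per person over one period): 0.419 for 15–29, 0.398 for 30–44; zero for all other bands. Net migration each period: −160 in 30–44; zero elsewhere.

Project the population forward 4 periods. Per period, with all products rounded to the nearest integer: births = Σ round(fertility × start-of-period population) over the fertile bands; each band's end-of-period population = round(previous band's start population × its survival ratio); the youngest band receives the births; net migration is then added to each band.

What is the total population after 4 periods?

6369

After projecting period 1:
Births: 2680 × 0.419 = 1123 ; 1440 × 0.398 = 573 → 1696
15–29: 1780 × 0.961 = 1711
30–44: 2680 × 0.948 = 2541
45–59: 1440 × 0.939 = 1352
60–74: 640 × 0.928 = 594
Net migration: 30–44 − 160 → 2381
Giving 1696 / 1711 / 2381 / 1352 / 594.
After projecting period 2:
Births: 1711 × 0.419 = 717 ; 2381 × 0.398 = 948 → 1665
15–29: 1696 × 0.961 = 1630
30–44: 1711 × 0.948 = 1622
45–59: 2381 × 0.939 = 2236
60–74: 1352 × 0.928 = 1255
Net migration: 30–44 − 160 → 1462
Giving 1665 / 1630 / 1462 / 2236 / 1255.
After projecting period 3:
Births: 1630 × 0.419 = 683 ; 1462 × 0.398 = 582 → 1265
15–29: 1665 × 0.961 = 1600
30–44: 1630 × 0.948 = 1545
45–59: 1462 × 0.939 = 1373
60–74: 2236 × 0.928 = 2075
Net migration: 30–44 − 160 → 1385
Giving 1265 / 1600 / 1385 / 1373 / 2075.
After projecting period 4:
Births: 1600 × 0.419 = 670 ; 1385 × 0.398 = 551 → 1221
15–29: 1265 × 0.961 = 1216
30–44: 1600 × 0.948 = 1517
45–59: 1385 × 0.939 = 1301
60–74: 1373 × 0.928 = 1274
Net migration: 30–44 − 160 → 1357
Giving 1221 / 1216 / 1357 / 1301 / 1274.
Total after period 4: 1221 + 1216 + 1357 + 1301 + 1274 = 6369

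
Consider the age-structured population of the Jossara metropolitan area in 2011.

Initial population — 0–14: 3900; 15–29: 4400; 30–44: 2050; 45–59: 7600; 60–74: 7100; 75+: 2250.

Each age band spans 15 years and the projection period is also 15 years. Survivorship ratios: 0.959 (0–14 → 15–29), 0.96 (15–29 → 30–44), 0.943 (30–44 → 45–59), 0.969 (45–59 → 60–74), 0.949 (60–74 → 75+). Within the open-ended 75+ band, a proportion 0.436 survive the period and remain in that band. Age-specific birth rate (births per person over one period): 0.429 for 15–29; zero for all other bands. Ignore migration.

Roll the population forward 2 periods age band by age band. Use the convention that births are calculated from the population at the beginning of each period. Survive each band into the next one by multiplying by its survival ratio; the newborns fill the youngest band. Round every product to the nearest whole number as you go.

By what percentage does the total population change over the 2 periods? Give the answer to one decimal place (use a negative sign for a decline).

-15.0

Let band 1 be 0–14 through band 6 = 75+.
After projecting period 1:
Births: 4400 * 0.429 = 1888
Band 2: 3900 * 0.959 = 3740
Band 3: 4400 * 0.96 = 4224
Band 4: 2050 * 0.943 = 1933
Band 5: 7600 * 0.969 = 7364
Band 6: 7100 * 0.949 + 2250 * 0.436 = 6738 + 981 = 7719
Population now: 0–14=1888, 15–29=3740, 30–44=4224, 45–59=1933, 60–74=7364, 75+=7719
After projecting period 2:
Births: 3740 * 0.429 = 1604
Band 2: 1888 * 0.959 = 1811
Band 3: 3740 * 0.96 = 3590
Band 4: 4224 * 0.943 = 3983
Band 5: 1933 * 0.969 = 1873
Band 6: 7364 * 0.949 + 7719 * 0.436 = 6988 + 3365 = 10353
Population now: 0–14=1604, 15–29=1811, 30–44=3590, 45–59=3983, 60–74=1873, 75+=10353
Total: 27300 → 23214; change = -4086; percentage change = -15.0%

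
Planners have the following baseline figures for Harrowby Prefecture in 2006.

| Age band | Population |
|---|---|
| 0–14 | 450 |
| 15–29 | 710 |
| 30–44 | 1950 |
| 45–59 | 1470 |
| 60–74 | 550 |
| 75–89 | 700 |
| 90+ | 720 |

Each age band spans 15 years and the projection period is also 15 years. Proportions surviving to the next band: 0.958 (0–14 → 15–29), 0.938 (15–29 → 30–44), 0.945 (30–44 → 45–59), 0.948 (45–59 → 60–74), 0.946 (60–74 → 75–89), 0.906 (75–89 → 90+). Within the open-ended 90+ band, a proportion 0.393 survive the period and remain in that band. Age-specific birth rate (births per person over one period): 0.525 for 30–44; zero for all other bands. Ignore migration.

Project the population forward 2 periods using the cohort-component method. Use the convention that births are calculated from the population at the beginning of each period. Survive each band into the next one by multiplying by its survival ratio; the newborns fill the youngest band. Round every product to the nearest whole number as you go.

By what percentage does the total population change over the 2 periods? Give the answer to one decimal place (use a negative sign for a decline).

-4.4

— Period 1 —
Births: 1950 × 0.525 = 1024
15–29: 450 × 0.958 = 431
30–44: 710 × 0.938 = 666
45–59: 1950 × 0.945 = 1843
60–74: 1470 × 0.948 = 1394
75–89: 550 × 0.946 = 520
90+: 700 × 0.906 + 720 × 0.393 = 634 + 283 = 917
Giving 1024 / 431 / 666 / 1843 / 1394 / 520 / 917.
— Period 2 —
Births: 666 × 0.525 = 350
15–29: 1024 × 0.958 = 981
30–44: 431 × 0.938 = 404
45–59: 666 × 0.945 = 629
60–74: 1843 × 0.948 = 1747
75–89: 1394 × 0.946 = 1319
90+: 520 × 0.906 + 917 × 0.393 = 471 + 360 = 831
Giving 350 / 981 / 404 / 629 / 1747 / 1319 / 831.
Total: 6550 → 6261; change = -289; percentage change = -4.4%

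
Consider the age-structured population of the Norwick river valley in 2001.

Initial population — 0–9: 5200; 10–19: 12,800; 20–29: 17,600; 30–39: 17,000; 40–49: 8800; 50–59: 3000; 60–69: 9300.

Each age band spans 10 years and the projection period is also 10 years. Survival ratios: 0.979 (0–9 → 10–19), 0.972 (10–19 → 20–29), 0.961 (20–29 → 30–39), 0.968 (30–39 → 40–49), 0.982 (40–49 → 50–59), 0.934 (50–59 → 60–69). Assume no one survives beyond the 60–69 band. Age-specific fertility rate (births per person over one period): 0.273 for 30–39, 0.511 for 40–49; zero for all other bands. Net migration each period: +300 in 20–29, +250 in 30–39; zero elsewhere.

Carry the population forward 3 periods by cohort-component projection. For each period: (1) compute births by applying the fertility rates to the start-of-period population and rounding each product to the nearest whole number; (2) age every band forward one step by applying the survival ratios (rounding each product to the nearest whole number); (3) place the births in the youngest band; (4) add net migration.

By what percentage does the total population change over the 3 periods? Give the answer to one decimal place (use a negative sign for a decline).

(Bands numbered youngest = 1 to oldest = 7.)
— Period 1 —
Births: 17000 × 0.273 = 4641 ; 8800 × 0.511 = 4497 ⇒ total 9138
Band 2: 5200 × 0.979 = 5091
Band 3: 12800 × 0.972 = 12442
Band 4: 17600 × 0.961 = 16914
Band 5: 17000 × 0.968 = 16456
Band 6: 8800 × 0.982 = 8642
Band 7: 3000 × 0.934 = 2802
Net migration: Band 3 + 300 → 12742; Band 4 + 250 → 17164
→ [9138, 5091, 12742, 17164, 16456, 8642, 2802]
— Period 2 —
Births: 17164 × 0.273 = 4686 ; 16456 × 0.511 = 8409 ⇒ total 13095
Band 2: 9138 × 0.979 = 8946
Band 3: 5091 × 0.972 = 4948
Band 4: 12742 × 0.961 = 12245
Band 5: 17164 × 0.968 = 16615
Band 6: 16456 × 0.982 = 16160
Band 7: 8642 × 0.934 = 8072
Net migration: Band 3 + 300 → 5248; Band 4 + 250 → 12495
→ [13095, 8946, 5248, 12495, 16615, 16160, 8072]
— Period 3 —
Births: 12495 × 0.273 = 3411 ; 16615 × 0.511 = 8490 ⇒ total 11901
Band 2: 13095 × 0.979 = 12820
Band 3: 8946 × 0.972 = 8696
Band 4: 5248 × 0.961 = 5043
Band 5: 12495 × 0.968 = 12095
Band 6: 16615 × 0.982 = 16316
Band 7: 16160 × 0.934 = 15093
Net migration: Band 3 + 300 → 8996; Band 4 + 250 → 5293
→ [11901, 12820, 8996, 5293, 12095, 16316, 15093]
Total: 73700 → 82514; change = 8814; percentage change = 12.0%

12.0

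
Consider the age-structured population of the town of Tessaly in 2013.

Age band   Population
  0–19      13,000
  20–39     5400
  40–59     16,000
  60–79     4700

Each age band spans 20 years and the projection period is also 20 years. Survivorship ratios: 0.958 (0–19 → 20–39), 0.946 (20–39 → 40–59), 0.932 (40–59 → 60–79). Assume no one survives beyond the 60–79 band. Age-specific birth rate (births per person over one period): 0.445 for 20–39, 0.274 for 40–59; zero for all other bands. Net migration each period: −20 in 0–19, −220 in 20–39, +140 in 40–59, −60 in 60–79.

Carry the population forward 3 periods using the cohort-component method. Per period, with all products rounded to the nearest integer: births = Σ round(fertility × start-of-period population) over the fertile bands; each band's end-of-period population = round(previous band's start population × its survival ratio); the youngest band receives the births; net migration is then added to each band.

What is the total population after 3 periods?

29252

Let group 1 be 0–19 through group 4 = 60–79.
— Period 1 —
Births: 5400 * 0.445 = 2403, 16000 * 0.274 = 4384 → 6787
Group 2: 13000 * 0.958 = 12454
Group 3: 5400 * 0.946 = 5108
Group 4: 16000 * 0.932 = 14912
Net migration: Group 1 − 20 → 6767; Group 2 − 220 → 12234; Group 3 + 140 → 5248; Group 4 − 60 → 14852
→ [6767, 12234, 5248, 14852]
— Period 2 —
Births: 12234 * 0.445 = 5444, 5248 * 0.274 = 1438 → 6882
Group 2: 6767 * 0.958 = 6483
Group 3: 12234 * 0.946 = 11573
Group 4: 5248 * 0.932 = 4891
Net migration: Group 1 − 20 → 6862; Group 2 − 220 → 6263; Group 3 + 140 → 11713; Group 4 − 60 → 4831
→ [6862, 6263, 11713, 4831]
— Period 3 —
Births: 6263 * 0.445 = 2787, 11713 * 0.274 = 3209 → 5996
Group 2: 6862 * 0.958 = 6574
Group 3: 6263 * 0.946 = 5925
Group 4: 11713 * 0.932 = 10917
Net migration: Group 1 − 20 → 5976; Group 2 − 220 → 6354; Group 3 + 140 → 6065; Group 4 − 60 → 10857
→ [5976, 6354, 6065, 10857]
Total after period 3: 5976 + 6354 + 6065 + 10857 = 29252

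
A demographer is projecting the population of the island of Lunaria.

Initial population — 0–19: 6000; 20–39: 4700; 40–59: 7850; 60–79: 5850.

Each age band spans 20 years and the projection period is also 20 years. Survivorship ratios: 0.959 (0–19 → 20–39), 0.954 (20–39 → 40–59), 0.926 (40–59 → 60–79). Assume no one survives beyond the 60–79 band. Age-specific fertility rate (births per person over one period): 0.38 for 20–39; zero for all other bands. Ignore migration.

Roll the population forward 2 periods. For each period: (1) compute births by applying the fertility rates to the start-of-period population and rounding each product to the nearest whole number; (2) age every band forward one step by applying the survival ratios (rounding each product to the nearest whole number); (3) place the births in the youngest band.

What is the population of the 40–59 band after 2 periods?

5489

[period 1]
Births: 4700 × 0.38 = 1786
20–39: 6000 × 0.959 = 5754
40–59: 4700 × 0.954 = 4484
60–79: 7850 × 0.926 = 7269
Giving 1786 / 5754 / 4484 / 7269.
[period 2]
Births: 5754 × 0.38 = 2187
20–39: 1786 × 0.959 = 1713
40–59: 5754 × 0.954 = 5489
60–79: 4484 × 0.926 = 4152
Giving 2187 / 1713 / 5489 / 4152.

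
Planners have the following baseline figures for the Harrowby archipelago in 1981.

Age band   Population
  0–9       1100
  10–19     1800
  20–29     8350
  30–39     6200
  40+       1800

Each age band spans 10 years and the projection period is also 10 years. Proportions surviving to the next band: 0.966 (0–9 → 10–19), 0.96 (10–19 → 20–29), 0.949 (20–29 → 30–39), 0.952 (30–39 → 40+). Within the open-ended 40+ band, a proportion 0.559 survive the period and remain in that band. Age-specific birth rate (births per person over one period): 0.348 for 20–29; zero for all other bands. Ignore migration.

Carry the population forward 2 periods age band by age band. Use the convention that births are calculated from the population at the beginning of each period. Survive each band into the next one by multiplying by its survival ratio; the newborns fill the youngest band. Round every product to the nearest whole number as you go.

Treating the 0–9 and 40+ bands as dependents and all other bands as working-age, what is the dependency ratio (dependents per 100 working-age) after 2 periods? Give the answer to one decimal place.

219.6

Call the groups 1 to 5, youngest first.
Period 1.
Births: 8350 × 0.348 = 2906
Group 2: 1100 × 0.966 = 1063
Group 3: 1800 × 0.96 = 1728
Group 4: 8350 × 0.949 = 7924
Group 5: 6200 × 0.952 + 1800 × 0.559 = 5902 + 1006 = 6908
Population now: 0–9=2906, 10–19=1063, 20–29=1728, 30–39=7924, 40+=6908
Period 2.
Births: 1728 × 0.348 = 601
Group 2: 2906 × 0.966 = 2807
Group 3: 1063 × 0.96 = 1020
Group 4: 1728 × 0.949 = 1640
Group 5: 7924 × 0.952 + 6908 × 0.559 = 7544 + 3862 = 11406
Population now: 0–9=601, 10–19=2807, 20–29=1020, 30–39=1640, 40+=11406
Dependents (band 0–9 + band 40+) = 601 + 11406 = 12007; working-age = 5467; ratio = 12007/5467 × 100 = 219.6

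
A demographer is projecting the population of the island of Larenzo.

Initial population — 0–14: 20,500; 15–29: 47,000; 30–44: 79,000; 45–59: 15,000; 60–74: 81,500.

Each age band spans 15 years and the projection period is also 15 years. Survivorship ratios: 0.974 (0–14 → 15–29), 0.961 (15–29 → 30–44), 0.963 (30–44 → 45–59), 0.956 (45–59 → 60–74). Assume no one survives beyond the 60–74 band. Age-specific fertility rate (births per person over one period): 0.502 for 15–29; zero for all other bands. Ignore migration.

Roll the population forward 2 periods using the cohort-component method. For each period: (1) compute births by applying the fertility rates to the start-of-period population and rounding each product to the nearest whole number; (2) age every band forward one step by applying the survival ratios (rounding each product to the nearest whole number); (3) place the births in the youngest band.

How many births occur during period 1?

Period 1:
Births: 47000 * 0.502 = 23594
15–29: 20500 * 0.974 = 19967
30–44: 47000 * 0.961 = 45167
45–59: 79000 * 0.963 = 76077
60–74: 15000 * 0.956 = 14340
→ [23594, 19967, 45167, 76077, 14340]

23594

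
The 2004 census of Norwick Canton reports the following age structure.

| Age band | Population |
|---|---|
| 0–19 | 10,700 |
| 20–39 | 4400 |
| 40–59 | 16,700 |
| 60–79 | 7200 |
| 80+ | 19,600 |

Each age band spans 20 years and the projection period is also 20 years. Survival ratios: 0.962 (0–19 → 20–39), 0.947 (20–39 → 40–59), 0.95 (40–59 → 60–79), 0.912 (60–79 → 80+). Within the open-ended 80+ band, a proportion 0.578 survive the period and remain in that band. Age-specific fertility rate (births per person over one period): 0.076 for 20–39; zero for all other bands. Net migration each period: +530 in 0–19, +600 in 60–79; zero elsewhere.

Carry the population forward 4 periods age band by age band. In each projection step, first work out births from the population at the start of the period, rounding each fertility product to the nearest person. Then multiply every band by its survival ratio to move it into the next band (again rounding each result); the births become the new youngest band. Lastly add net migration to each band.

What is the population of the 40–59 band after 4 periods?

Let band 1 be 0–19 through band 5 = 80+.
— Period 1 —
Births: 4400 × 0.076 = 334
Band 2: 10700 × 0.962 = 10293
Band 3: 4400 × 0.947 = 4167
Band 4: 16700 × 0.95 = 15865
Band 5: 7200 × 0.912 + 19600 × 0.578 = 6566 + 11329 = 17895
Net migration: Band 1 + 530 → 864; Band 4 + 600 → 16465
→ [864, 10293, 4167, 16465, 17895]
— Period 2 —
Births: 10293 × 0.076 = 782
Band 2: 864 × 0.962 = 831
Band 3: 10293 × 0.947 = 9747
Band 4: 4167 × 0.95 = 3959
Band 5: 16465 × 0.912 + 17895 × 0.578 = 15016 + 10343 = 25359
Net migration: Band 1 + 530 → 1312; Band 4 + 600 → 4559
→ [1312, 831, 9747, 4559, 25359]
— Period 3 —
Births: 831 × 0.076 = 63
Band 2: 1312 × 0.962 = 1262
Band 3: 831 × 0.947 = 787
Band 4: 9747 × 0.95 = 9260
Band 5: 4559 × 0.912 + 25359 × 0.578 = 4158 + 14658 = 18816
Net migration: Band 1 + 530 → 593; Band 4 + 600 → 9860
→ [593, 1262, 787, 9860, 18816]
— Period 4 —
Births: 1262 × 0.076 = 96
Band 2: 593 × 0.962 = 570
Band 3: 1262 × 0.947 = 1195
Band 4: 787 × 0.95 = 748
Band 5: 9860 × 0.912 + 18816 × 0.578 = 8992 + 10876 = 19868
Net migration: Band 1 + 530 → 626; Band 4 + 600 → 1348
→ [626, 570, 1195, 1348, 19868]

1195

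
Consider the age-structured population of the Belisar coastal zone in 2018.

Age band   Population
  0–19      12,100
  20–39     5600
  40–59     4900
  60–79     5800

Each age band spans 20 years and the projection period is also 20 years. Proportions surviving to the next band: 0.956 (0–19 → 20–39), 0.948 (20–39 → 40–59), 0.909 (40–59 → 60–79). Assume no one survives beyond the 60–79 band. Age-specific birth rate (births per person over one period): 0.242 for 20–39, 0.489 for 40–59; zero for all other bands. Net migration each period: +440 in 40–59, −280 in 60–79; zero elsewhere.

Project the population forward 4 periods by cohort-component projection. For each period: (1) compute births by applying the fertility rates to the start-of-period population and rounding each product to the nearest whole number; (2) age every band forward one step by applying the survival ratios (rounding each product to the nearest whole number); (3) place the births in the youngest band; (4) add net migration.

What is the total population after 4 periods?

18073

(Bands numbered youngest = 1 to oldest = 4.)
[period 1]
Births: 5600 × 0.242 = 1355, 4900 × 0.489 = 2396 — total 3751
Band 2: 12100 × 0.956 = 11568
Band 3: 5600 × 0.948 = 5309
Band 4: 4900 × 0.909 = 4454
Net migration: Band 3 + 440 → 5749; Band 4 − 280 → 4174
Giving 3751 / 11568 / 5749 / 4174.
[period 2]
Births: 11568 × 0.242 = 2799, 5749 × 0.489 = 2811 — total 5610
Band 2: 3751 × 0.956 = 3586
Band 3: 11568 × 0.948 = 10966
Band 4: 5749 × 0.909 = 5226
Net migration: Band 3 + 440 → 11406; Band 4 − 280 → 4946
Giving 5610 / 3586 / 11406 / 4946.
[period 3]
Births: 3586 × 0.242 = 868, 11406 × 0.489 = 5578 — total 6446
Band 2: 5610 × 0.956 = 5363
Band 3: 3586 × 0.948 = 3400
Band 4: 11406 × 0.909 = 10368
Net migration: Band 3 + 440 → 3840; Band 4 − 280 → 10088
Giving 6446 / 5363 / 3840 / 10088.
[period 4]
Births: 5363 × 0.242 = 1298, 3840 × 0.489 = 1878 — total 3176
Band 2: 6446 × 0.956 = 6162
Band 3: 5363 × 0.948 = 5084
Band 4: 3840 × 0.909 = 3491
Net migration: Band 3 + 440 → 5524; Band 4 − 280 → 3211
Giving 3176 / 6162 / 5524 / 3211.
Total after period 4: 3176 + 6162 + 5524 + 3211 = 18073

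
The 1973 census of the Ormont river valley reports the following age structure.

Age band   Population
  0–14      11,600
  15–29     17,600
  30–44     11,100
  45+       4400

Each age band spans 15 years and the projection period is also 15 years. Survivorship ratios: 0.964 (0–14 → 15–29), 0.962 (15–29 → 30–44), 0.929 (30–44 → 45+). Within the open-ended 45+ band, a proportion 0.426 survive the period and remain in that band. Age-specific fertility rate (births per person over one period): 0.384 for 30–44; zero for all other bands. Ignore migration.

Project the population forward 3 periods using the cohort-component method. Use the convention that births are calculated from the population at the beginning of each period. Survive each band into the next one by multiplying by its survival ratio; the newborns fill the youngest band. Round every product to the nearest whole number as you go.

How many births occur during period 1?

4262

(Bands numbered youngest = 1 to oldest = 4.)
Period 1.
Births: 11100 × 0.384 = 4262
Band 2: 11600 × 0.964 = 11182
Band 3: 17600 × 0.962 = 16931
Band 4: 11100 × 0.929 + 4400 × 0.426 = 10312 + 1874 = 12186
Population now: 0–14=4262, 15–29=11182, 30–44=16931, 45+=12186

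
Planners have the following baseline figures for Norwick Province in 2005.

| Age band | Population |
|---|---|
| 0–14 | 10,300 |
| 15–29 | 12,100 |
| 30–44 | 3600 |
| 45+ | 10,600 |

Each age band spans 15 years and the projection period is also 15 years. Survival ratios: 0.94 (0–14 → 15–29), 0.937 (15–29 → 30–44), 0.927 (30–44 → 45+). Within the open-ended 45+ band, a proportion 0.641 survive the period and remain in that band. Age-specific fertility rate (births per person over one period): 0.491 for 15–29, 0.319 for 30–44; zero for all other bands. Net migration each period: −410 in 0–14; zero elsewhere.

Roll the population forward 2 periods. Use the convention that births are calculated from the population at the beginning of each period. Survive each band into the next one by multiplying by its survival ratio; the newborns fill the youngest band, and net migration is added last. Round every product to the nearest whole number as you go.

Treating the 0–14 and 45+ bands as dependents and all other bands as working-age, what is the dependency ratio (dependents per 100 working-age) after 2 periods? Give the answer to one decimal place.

162.6

Numbering the bands 1..4 from youngest to oldest:
[period 1]
Births: 12100 × 0.491 = 5941, 3600 × 0.319 = 1148 ⇒ total 7089
Band 2: 10300 × 0.94 = 9682
Band 3: 12100 × 0.937 = 11338
Band 4: 3600 × 0.927 + 10600 × 0.641 = 3337 + 6795 = 10132
Net migration: Band 1 − 410 → 6679
End of period: [6679, 9682, 11338, 10132]
[period 2]
Births: 9682 × 0.491 = 4754, 11338 × 0.319 = 3617 ⇒ total 8371
Band 2: 6679 × 0.94 = 6278
Band 3: 9682 × 0.937 = 9072
Band 4: 11338 × 0.927 + 10132 × 0.641 = 10510 + 6495 = 17005
Net migration: Band 1 − 410 → 7961
End of period: [7961, 6278, 9072, 17005]
Dependents (band 0–14 + band 45+) = 7961 + 17005 = 24966; working-age = 15350; ratio = 24966/15350 × 100 = 162.6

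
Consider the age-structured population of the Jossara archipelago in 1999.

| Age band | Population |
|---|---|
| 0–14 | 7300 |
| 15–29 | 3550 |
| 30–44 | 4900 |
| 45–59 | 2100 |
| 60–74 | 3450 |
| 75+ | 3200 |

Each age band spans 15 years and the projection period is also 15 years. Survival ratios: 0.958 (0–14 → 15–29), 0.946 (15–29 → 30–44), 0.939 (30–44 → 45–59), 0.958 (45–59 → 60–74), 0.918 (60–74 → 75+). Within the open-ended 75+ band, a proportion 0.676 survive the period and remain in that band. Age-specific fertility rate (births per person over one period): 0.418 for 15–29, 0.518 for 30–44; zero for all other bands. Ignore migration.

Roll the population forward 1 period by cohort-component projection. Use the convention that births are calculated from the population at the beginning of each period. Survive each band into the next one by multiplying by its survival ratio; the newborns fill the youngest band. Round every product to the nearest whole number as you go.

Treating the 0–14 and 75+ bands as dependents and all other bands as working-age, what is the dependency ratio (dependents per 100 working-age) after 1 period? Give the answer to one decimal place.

55.1

[period 1]
Births: 3550 * 0.418 = 1484, 4900 * 0.518 = 2538 → 4022
15–29: 7300 * 0.958 = 6993
30–44: 3550 * 0.946 = 3358
45–59: 4900 * 0.939 = 4601
60–74: 2100 * 0.958 = 2012
75+: 3450 * 0.918 + 3200 * 0.676 = 3167 + 2163 = 5330
Population now: 0–14=4022, 15–29=6993, 30–44=3358, 45–59=4601, 60–74=2012, 75+=5330
Dependents (band 0–14 + band 75+) = 4022 + 5330 = 9352; working-age = 16964; ratio = 9352/16964 × 100 = 55.1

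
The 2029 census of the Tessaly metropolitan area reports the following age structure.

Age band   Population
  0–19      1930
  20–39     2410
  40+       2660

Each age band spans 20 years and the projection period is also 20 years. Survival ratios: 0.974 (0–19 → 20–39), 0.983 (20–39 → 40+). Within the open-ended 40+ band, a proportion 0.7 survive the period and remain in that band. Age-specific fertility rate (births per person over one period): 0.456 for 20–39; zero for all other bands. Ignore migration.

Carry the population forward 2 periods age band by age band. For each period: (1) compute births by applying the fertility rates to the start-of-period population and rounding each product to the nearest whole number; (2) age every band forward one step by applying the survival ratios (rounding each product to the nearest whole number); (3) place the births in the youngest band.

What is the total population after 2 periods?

6737

— Period 1 —
Births: 2410 * 0.456 = 1099
20–39: 1930 * 0.974 = 1880
40+: 2410 * 0.983 + 2660 * 0.7 = 2369 + 1862 = 4231
Giving 1099 / 1880 / 4231.
— Period 2 —
Births: 1880 * 0.456 = 857
20–39: 1099 * 0.974 = 1070
40+: 1880 * 0.983 + 4231 * 0.7 = 1848 + 2962 = 4810
Giving 857 / 1070 / 4810.
Total after period 2: 857 + 1070 + 4810 = 6737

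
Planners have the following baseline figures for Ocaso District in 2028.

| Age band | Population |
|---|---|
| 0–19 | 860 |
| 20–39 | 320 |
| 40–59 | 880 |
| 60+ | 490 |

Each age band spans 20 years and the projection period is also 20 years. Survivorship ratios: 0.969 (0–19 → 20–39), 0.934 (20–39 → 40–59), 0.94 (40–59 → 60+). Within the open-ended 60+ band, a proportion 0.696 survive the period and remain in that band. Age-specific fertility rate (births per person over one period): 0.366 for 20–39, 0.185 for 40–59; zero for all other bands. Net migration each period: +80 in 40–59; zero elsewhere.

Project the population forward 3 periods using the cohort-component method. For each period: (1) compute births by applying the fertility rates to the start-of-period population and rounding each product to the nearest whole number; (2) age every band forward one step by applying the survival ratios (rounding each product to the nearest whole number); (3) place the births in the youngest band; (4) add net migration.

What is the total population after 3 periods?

After projecting period 1:
Births: 320 × 0.366 = 117 ; 880 × 0.185 = 163 — total 280
20–39: 860 × 0.969 = 833
40–59: 320 × 0.934 = 299
60+: 880 × 0.94 + 490 × 0.696 = 827 + 341 = 1168
Net migration: 40–59 + 80 → 379
→ [280, 833, 379, 1168]
After projecting period 2:
Births: 833 × 0.366 = 305 ; 379 × 0.185 = 70 — total 375
20–39: 280 × 0.969 = 271
40–59: 833 × 0.934 = 778
60+: 379 × 0.94 + 1168 × 0.696 = 356 + 813 = 1169
Net migration: 40–59 + 80 → 858
→ [375, 271, 858, 1169]
After projecting period 3:
Births: 271 × 0.366 = 99 ; 858 × 0.185 = 159 — total 258
20–39: 375 × 0.969 = 363
40–59: 271 × 0.934 = 253
60+: 858 × 0.94 + 1169 × 0.696 = 807 + 814 = 1621
Net migration: 40–59 + 80 → 333
→ [258, 363, 333, 1621]
Total after period 3: 258 + 363 + 333 + 1621 = 2575

2575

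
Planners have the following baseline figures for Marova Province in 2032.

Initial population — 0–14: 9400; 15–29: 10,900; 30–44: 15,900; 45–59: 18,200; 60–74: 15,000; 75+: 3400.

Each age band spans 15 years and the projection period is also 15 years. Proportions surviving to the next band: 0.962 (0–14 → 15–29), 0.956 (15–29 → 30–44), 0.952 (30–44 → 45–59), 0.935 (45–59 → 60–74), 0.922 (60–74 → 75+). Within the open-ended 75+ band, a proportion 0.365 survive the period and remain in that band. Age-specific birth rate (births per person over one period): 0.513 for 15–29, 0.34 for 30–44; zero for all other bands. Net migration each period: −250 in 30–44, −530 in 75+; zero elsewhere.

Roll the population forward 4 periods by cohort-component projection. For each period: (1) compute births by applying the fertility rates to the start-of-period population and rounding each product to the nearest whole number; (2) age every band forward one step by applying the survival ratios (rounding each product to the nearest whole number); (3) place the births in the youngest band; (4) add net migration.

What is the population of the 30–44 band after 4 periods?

Period 1:
Births: 10900 * 0.513 = 5592, 15900 * 0.34 = 5406 → total 10998
15–29: 9400 * 0.962 = 9043
30–44: 10900 * 0.956 = 10420
45–59: 15900 * 0.952 = 15137
60–74: 18200 * 0.935 = 17017
75+: 15000 * 0.922 + 3400 * 0.365 = 13830 + 1241 = 15071
Net migration: 30–44 − 250 → 10170; 75+ − 530 → 14541
Giving 10998 / 9043 / 10170 / 15137 / 17017 / 14541.
Period 2:
Births: 9043 * 0.513 = 4639, 10170 * 0.34 = 3458 → total 8097
15–29: 10998 * 0.962 = 10580
30–44: 9043 * 0.956 = 8645
45–59: 10170 * 0.952 = 9682
60–74: 15137 * 0.935 = 14153
75+: 17017 * 0.922 + 14541 * 0.365 = 15690 + 5307 = 20997
Net migration: 30–44 − 250 → 8395; 75+ − 530 → 20467
Giving 8097 / 10580 / 8395 / 9682 / 14153 / 20467.
Period 3:
Births: 10580 * 0.513 = 5428, 8395 * 0.34 = 2854 → total 8282
15–29: 8097 * 0.962 = 7789
30–44: 10580 * 0.956 = 10114
45–59: 8395 * 0.952 = 7992
60–74: 9682 * 0.935 = 9053
75+: 14153 * 0.922 + 20467 * 0.365 = 13049 + 7470 = 20519
Net migration: 30–44 − 250 → 9864; 75+ − 530 → 19989
Giving 8282 / 7789 / 9864 / 7992 / 9053 / 19989.
Period 4:
Births: 7789 * 0.513 = 3996, 9864 * 0.34 = 3354 → total 7350
15–29: 8282 * 0.962 = 7967
30–44: 7789 * 0.956 = 7446
45–59: 9864 * 0.952 = 9391
60–74: 7992 * 0.935 = 7473
75+: 9053 * 0.922 + 19989 * 0.365 = 8347 + 7296 = 15643
Net migration: 30–44 − 250 → 7196; 75+ − 530 → 15113
Giving 7350 / 7967 / 7196 / 9391 / 7473 / 15113.

7196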